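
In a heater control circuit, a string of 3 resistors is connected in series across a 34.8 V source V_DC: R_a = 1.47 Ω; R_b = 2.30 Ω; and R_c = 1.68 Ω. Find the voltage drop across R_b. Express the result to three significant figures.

V ≈ 14.7 V

ΣR = 1.47 + 2.30 + 1.68 = 5.450 Ω.
V = V_DC · R/ΣR = 34.8 × 0.4220 = 14.69 V.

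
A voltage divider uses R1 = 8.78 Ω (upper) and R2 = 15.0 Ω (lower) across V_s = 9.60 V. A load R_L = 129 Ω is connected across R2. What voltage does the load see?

V_out ≈ 5.81 V

R2 ‖ R_L = (15.0 × 129)/(15.0 + 129) = 13.44 Ω.
Now apply the divider: V_out = 9.60 × 0.6048 = 5.806 V.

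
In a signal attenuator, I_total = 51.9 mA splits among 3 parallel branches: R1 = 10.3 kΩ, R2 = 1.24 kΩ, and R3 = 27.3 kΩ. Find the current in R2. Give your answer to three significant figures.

Conductances: ΣG = 1/10.3 + 1/1.24 + 1/27.3 = 0.9402 (1/kΩ).
R2 takes the fraction G_k/ΣG = 0.8065/0.9402 = 0.8578, so I = 51.9 × 0.8578 = 44.52 mA.

I ≈ 44.5 mA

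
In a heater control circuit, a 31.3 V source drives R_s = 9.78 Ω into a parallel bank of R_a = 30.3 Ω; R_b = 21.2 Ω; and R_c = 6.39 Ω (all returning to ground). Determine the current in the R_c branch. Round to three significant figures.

I ≈ 1.48 A

Equivalent of the parallel group: R_p = 4.225 Ω.
V_A by voltage divider: V_A = 31.3 × 4.225/(9.78 + 4.225) = 9.443 V.
I(R_c) = V_A / R_c = 9.443/6.39 = 1.478 A.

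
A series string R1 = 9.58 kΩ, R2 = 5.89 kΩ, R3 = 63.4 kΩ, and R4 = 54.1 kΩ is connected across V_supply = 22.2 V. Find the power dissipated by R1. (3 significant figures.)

ΣR = 133.0 kΩ → I = 22.2/133.0 = 0.1670 mA.
P = I²R = 0.02787 × 9.58 = 0.2670 mW.

P ≈ 0.267 mW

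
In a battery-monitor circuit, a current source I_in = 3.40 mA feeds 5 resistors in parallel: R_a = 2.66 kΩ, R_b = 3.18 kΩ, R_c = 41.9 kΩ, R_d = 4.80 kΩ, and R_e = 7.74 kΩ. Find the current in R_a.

I ≈ 1.22 mA

Conductances: ΣG = 1/2.66 + 1/3.18 + 1/41.9 + 1/4.80 + 1/7.74 = 1.052 (1/kΩ).
Current divider: I(R_a) = I_in · G_k/ΣG = 3.40 × (0.3759/1.052) = 3.40 × 0.3574 = 1.215 mA.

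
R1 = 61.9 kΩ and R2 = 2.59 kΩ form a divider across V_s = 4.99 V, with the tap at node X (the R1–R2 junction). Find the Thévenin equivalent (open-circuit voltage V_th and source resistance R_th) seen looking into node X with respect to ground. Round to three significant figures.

V_th is the unloaded tap voltage: V_s · R2/(R1+R2) = 4.99 × 0.04016 = 0.2004 V.
Zeroing V_s shorts the top of R1 to ground, so R_th = R1 ‖ R2 = 2.486 kΩ.

V_th ≈ 0.200 V, R_th ≈ 2.49 kΩ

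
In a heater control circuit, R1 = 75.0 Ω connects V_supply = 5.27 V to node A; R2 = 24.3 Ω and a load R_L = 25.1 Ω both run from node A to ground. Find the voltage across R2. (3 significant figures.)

V_out ≈ 0.745 V

The load sits in parallel with R2, giving an effective lower resistance R2' = R2·R_L/(R2+R_L) = 12.35 Ω.
Voltage divider with the loaded lower leg: V_out = 5.27 × 12.35/(75.0 + 12.35) = 5.27 × 0.1414 = 0.7449 V.
(Unloaded it would be 1.29 V; the load pulls it down.)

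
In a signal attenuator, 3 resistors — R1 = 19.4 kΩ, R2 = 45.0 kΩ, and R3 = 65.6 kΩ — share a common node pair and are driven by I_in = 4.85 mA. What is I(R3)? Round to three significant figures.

Total conductance ΣG = 1/19.4 + 1/45.0 + 1/65.6 = 0.08901 (units of 1/kΩ).
By the current-divider rule, I = I_in · G_k/ΣG = 4.85 × 0.1713 = 0.8306 mA.

I ≈ 0.831 mA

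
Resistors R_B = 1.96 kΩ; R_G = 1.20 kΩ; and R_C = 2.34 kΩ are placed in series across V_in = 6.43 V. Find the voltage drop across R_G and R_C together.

V ≈ 4.14 V

ΣR = 1.96 + 1.20 + 2.34 = 5.500 kΩ.
R_{R_G..R_C} = 1.20 + 2.34 = 3.540 kΩ.
By the voltage-divider rule, V = 6.43 × 3.540/5.500 = 4.139 V.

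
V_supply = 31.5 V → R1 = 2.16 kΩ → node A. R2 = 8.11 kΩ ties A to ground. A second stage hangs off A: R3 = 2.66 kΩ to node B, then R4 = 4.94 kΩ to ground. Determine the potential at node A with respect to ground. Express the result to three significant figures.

V_A ≈ 20.3 V

The second stage (R3 + R4 = 7.600 kΩ) loads node A in parallel with R2.
Effective lower resistance at A: R2 ‖ 7.600 = 3.923 kΩ.
First divider: V_A = V_supply · 3.923/(2.16 + 3.923) = 20.32 V.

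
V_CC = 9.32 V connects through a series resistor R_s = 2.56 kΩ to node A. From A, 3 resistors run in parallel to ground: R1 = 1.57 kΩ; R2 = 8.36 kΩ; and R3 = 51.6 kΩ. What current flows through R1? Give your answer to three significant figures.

I ≈ 1.99 mA

Combine the parallel branches: R_p = (1/1.57 + 1/8.36 + 1/51.6)⁻¹ = 1.289 kΩ.
V_A = 9.32 × 1.289/3.849 = 3.121 V.
Branch current I = V_A/R1 = 3.121/1.57 = 1.988 mA.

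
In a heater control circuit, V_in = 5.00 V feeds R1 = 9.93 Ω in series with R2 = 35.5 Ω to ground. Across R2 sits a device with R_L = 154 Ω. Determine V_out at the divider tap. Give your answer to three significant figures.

First combine the lower leg with the load: R2 ‖ R_L = 28.85 Ω.
Then V_out = V_in · R2'/(R1 + R2') = 5.00 × 28.85/38.78 = 3.720 V.
(Unloaded it would be 3.91 V; the load pulls it down.)

V_out ≈ 3.72 V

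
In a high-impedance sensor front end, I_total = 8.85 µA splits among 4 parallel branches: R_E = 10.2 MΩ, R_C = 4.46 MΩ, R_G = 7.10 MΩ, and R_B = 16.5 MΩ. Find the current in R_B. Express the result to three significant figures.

I ≈ 1.02 µA

Total conductance ΣG = 1/10.2 + 1/4.46 + 1/7.10 + 1/16.5 = 0.5237 (units of 1/MΩ).
By the current-divider rule, I = I_total · G_k/ΣG = 8.85 × 0.1157 = 1.024 µA.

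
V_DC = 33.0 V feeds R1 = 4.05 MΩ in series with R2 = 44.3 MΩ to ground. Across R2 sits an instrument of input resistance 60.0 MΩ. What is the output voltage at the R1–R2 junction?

V_out ≈ 28.5 V

R2 ‖ R_L = (44.3 × 60.0)/(44.3 + 60.0) = 25.48 MΩ.
Now apply the divider: V_out = 33.0 × 0.8629 = 28.47 V.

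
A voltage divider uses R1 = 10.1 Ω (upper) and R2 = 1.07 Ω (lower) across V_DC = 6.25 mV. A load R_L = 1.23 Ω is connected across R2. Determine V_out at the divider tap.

R2 ‖ R_L = (1.07 × 1.23)/(1.07 + 1.23) = 0.5722 Ω.
Then V_out = V_DC · R2'/(R1 + R2') = 6.25 × 0.5722/10.67 = 0.3351 mV.

V_out ≈ 0.335 mV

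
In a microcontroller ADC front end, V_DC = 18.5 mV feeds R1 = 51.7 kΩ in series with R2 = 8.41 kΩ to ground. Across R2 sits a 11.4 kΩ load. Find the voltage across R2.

R2 ‖ R_L = (8.41 × 11.4)/(8.41 + 11.4) = 4.840 kΩ.
Voltage divider with the loaded lower leg: V_out = 18.5 × 4.840/(51.7 + 4.840) = 18.5 × 0.08560 = 1.584 mV.
(Unloaded it would be 2.59 mV; the load pulls it down.)

V_out ≈ 1.58 mV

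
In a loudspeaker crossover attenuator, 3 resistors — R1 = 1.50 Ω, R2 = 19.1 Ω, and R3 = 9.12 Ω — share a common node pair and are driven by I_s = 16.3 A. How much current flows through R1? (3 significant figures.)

Total conductance ΣG = 1/1.50 + 1/19.1 + 1/9.12 = 0.8287 (units of 1/Ω).
Current divider: I(R1) = I_s · G_k/ΣG = 16.3 × (0.6667/0.8287) = 16.3 × 0.8045 = 13.11 A.

I ≈ 13.1 A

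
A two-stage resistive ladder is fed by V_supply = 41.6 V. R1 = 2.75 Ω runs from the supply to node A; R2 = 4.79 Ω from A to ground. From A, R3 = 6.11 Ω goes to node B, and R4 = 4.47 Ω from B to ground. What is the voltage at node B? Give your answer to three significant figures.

Node A sees R2 in parallel with the series input of stage 2, R3 + R4 = 10.58 Ω.
R2 ‖ (R3+R4) = 3.297 Ω.
So V_A = 41.6 × 0.5452 = 22.68 V.
V_B = V_A × 0.4225 = 9.583 V.

V_B ≈ 9.58 V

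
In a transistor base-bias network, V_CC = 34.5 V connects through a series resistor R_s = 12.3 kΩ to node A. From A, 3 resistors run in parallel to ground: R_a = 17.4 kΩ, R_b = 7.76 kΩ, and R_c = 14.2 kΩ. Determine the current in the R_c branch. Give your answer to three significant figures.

I ≈ 0.584 mA

Equivalent of the parallel group: R_p = 3.895 kΩ.
V_A = 34.5 × 3.895/16.19 = 8.297 V.
Branch current I = V_A/R_c = 8.297/14.2 = 0.5843 mA.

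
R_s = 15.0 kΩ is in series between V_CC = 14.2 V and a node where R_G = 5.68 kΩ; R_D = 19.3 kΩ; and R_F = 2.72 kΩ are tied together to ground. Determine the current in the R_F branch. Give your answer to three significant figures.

I ≈ 0.526 mA

Parallel bank: R_p = 1/(1/5.68 + 1/19.3 + 1/2.72) = 1.679 kΩ.
V_A = 14.2 × 1.679/16.68 = 1.430 V.
I(R_F) = V_A / R_F = 1.430/2.72 = 0.5256 mA.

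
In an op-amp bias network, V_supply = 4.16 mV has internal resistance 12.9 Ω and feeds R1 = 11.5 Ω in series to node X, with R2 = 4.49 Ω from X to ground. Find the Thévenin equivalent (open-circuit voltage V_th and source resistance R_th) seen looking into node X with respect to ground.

R1' = 12.9 + 11.5 = 24.40 Ω (source resistance + R1).
With X open, the divider is unloaded: V_th = 4.16 × 4.49/28.89 = 0.6465 mV.
With V_supply suppressed (replaced by a short), R_th = R1' ‖ R2 = (24.40 × 4.49)/(24.40 + 4.49) = 3.792 Ω.

V_th ≈ 0.647 mV, R_th ≈ 3.79 Ω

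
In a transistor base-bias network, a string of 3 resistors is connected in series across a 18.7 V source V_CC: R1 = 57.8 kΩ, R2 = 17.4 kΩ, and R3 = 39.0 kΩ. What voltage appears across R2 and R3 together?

Series total: ΣR = 57.8 + 17.4 + 39.0 = 114.2 kΩ.
R_{R2..R3} = 17.4 + 39.0 = 56.40 kΩ.
Voltage divider: V = V_CC · (56.40 / 114.2) = 18.7 × 0.4939 = 9.235 V.

V ≈ 9.24 V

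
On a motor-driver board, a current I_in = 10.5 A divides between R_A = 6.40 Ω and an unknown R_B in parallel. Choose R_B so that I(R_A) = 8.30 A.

R_B ≈ 24.1 Ω

The fraction through R_A equals R_B/(R_A+R_B).
8.30/10.5 = R_B/(R_A + R_B) → R_B = R_A · (0.7905)/(1 − 0.7905) = 6.40 × 3.773 = 24.15 Ω.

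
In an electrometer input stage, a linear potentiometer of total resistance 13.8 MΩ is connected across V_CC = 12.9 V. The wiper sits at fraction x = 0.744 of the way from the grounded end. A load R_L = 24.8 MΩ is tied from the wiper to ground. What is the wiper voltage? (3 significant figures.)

V_out ≈ 8.68 V

Split the track: R_lower = x·R_p = 10.27 MΩ, R_upper = (1−x)·R_p = 3.533 MΩ.
R_L loads the lower segment: effective lower R = 7.261 MΩ.
V_out = 12.9 × 7.261/(3.533 + 7.261) = 8.678 V.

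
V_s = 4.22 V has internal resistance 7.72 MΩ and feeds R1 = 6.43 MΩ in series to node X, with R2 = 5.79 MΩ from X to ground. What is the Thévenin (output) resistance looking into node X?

R_th ≈ 4.11 MΩ

R1' = 7.72 + 6.43 = 14.15 MΩ (source resistance + R1).
Zeroing V_s shorts the top of R1' to ground, so R_th = R1' ‖ R2 = 4.109 MΩ.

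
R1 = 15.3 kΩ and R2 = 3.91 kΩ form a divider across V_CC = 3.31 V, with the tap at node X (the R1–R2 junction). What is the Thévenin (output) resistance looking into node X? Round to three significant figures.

R_th ≈ 3.11 kΩ

With V_CC suppressed (replaced by a short), R_th = R1 ‖ R2 = (15.30 × 3.91)/(15.30 + 3.91) = 3.114 kΩ.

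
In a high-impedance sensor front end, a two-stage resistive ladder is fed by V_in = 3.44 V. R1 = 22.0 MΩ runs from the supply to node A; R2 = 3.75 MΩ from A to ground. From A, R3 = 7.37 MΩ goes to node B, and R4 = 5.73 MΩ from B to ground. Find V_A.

Looking into the second stage from A: R3 + R4 = 13.10 MΩ appears in parallel with R2.
R2 ‖ (R3+R4) = 2.915 MΩ.
First divider: V_A = V_in · 2.915/(22.0 + 2.915) = 0.4025 V.

V_A ≈ 0.403 V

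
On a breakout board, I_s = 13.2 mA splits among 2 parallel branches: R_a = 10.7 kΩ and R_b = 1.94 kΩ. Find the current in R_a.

With just two branches, the current splits inversely with resistance.
I(R_a) = 13.2 × 1.94/(10.7 + 1.94) = 13.2 × 0.1535 = 2.026 mA.

I ≈ 2.03 mA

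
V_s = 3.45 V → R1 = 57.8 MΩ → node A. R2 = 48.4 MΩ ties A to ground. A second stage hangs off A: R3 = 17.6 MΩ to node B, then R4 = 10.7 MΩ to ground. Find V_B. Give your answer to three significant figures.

Node A sees R2 in parallel with the series input of stage 2, R3 + R4 = 28.30 MΩ.
R2 ‖ (R3+R4) = 17.86 MΩ.
So V_A = 3.45 × 0.2360 = 0.8143 V.
Stage 2 is unloaded, so V_B = V_A · R4/(R3+R4) = 0.8143 × 10.7/28.30 = 0.3079 V.

V_B ≈ 0.308 V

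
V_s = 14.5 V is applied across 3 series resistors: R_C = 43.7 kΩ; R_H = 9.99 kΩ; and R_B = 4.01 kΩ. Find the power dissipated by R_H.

P ≈ 0.631 mW

ΣR = 57.70 kΩ → I = 14.5/57.70 = 0.2513 mA.
V(R_H) = I·R = 2.510 V; P = V·I = 2.510 × 0.2513 = 0.6309 mW.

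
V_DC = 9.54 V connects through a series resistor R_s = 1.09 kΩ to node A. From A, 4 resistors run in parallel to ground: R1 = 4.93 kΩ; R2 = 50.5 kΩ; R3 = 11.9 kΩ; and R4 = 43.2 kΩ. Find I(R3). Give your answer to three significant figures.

I ≈ 0.590 mA

Equivalent of the parallel group: R_p = 3.032 kΩ.
Node voltage V_A = V_DC · R_p/(R_s + R_p) = 9.54 × 0.7356 = 7.017 V.
I(R3) = V_A / R3 = 7.017/11.9 = 0.5897 mA.
(Equivalently: I_total = 2.314 mA, then current-divider fraction G_k/ΣG = 0.2548.)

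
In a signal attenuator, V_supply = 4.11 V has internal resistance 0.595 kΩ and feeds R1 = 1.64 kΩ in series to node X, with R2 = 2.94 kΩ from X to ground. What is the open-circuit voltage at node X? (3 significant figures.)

V_th ≈ 2.33 V

R1' = 0.595 + 1.64 = 2.235 kΩ (source resistance + R1).
Open-circuit (no load on X): V_th = V_supply · R2/(R1' + R2) = 4.11 × 2.94/(2.235 + 2.94) = 2.335 V.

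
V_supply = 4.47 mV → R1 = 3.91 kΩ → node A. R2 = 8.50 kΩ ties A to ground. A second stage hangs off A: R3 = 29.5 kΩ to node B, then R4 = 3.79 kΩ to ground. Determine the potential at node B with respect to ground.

Node A sees R2 in parallel with the series input of stage 2, R3 + R4 = 33.29 kΩ.
Effective lower resistance at A: R2 ‖ 33.29 = 6.771 kΩ.
V_A = 4.47 × 6.771/(3.91 + 6.771) = 2.834 mV.
Stage 2 is unloaded, so V_B = V_A · R4/(R3+R4) = 2.834 × 3.79/33.29 = 0.3226 mV.

V_B ≈ 0.323 mV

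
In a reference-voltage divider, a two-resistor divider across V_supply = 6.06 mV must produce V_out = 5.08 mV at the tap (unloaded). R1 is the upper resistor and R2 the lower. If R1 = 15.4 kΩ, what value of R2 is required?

Required fraction k = V_out/V_supply = 0.8383.
So R2 = R1 · V_out/(V_supply − V_out) = 15.4 × 5.08/(6.06 − 5.08) = 15.4 × 5.184 = 79.83 kΩ.

R2 ≈ 79.8 kΩ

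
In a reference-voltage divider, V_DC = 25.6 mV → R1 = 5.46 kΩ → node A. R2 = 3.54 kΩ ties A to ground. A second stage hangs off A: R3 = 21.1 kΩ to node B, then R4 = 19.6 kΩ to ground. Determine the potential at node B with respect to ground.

V_B ≈ 4.61 mV

Node A sees R2 in parallel with the series input of stage 2, R3 + R4 = 40.70 kΩ.
R2 ‖ (R3+R4) = 3.257 kΩ.
So V_A = 25.6 × 0.3736 = 9.565 mV.
V_B = V_A × 0.4816 = 4.606 mV.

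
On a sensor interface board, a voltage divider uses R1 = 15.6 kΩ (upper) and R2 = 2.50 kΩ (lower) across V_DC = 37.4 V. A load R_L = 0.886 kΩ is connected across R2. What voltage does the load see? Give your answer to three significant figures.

V_out ≈ 1.51 V

R2 ‖ R_L = (2.50 × 0.886)/(2.50 + 0.886) = 0.6542 kΩ.
Then V_out = V_DC · R2'/(R1 + R2') = 37.4 × 0.6542/16.25 = 1.505 V.
(Unloaded it would be 5.17 V; the load pulls it down.)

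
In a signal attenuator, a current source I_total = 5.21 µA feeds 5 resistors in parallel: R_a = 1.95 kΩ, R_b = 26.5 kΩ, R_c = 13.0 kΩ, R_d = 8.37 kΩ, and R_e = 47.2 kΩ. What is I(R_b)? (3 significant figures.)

Total conductance ΣG = 1/1.95 + 1/26.5 + 1/13.0 + 1/8.37 + 1/47.2 = 0.7681 (units of 1/kΩ).
By the current-divider rule, I = I_total · G_k/ΣG = 5.21 × 0.04913 = 0.2559 µA.

I ≈ 0.256 µA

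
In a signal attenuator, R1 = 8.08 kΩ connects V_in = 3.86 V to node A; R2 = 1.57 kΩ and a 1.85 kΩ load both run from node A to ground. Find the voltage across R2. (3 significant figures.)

The load sits in parallel with R2, giving an effective lower resistance R2' = R2·R_L/(R2+R_L) = 0.8493 kΩ.
Voltage divider with the loaded lower leg: V_out = 3.86 × 0.8493/(8.08 + 0.8493) = 3.86 × 0.09511 = 0.3671 V.

V_out ≈ 0.367 V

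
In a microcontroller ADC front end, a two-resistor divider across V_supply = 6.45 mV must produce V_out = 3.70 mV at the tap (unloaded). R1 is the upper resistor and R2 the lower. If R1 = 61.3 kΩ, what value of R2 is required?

The divider ratio is R2/(R1+R2) = 3.70/6.45 = 0.5736.
Rearranging, R2 = R1·k/(1−k) = 61.3 × 1.345 = 82.48 kΩ.

R2 ≈ 82.5 kΩ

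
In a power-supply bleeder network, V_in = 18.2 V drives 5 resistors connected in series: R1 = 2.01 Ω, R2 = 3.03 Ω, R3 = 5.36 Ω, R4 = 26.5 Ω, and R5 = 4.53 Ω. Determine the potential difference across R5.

V ≈ 1.99 V

ΣR = 2.01 + 3.03 + 5.36 + 26.5 + 4.53 = 41.43 Ω.
Voltage divider: V = V_in · (4.530 / 41.43) = 18.2 × 0.1093 = 1.990 V.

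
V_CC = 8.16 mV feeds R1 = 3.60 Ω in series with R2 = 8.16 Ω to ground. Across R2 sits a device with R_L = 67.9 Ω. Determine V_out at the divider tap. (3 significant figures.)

V_out ≈ 5.46 mV

R2 ‖ R_L = (8.16 × 67.9)/(8.16 + 67.9) = 7.285 Ω.
Then V_out = V_CC · R2'/(R1 + R2') = 8.16 × 7.285/10.88 = 5.461 mV.
(Unloaded it would be 5.66 mV; the load pulls it down.)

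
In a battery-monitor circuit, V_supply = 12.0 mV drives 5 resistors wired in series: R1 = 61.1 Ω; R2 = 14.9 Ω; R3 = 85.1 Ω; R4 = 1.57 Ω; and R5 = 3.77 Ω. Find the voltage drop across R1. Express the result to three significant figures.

V ≈ 4.41 mV

Total series resistance ΣR = 61.1 + 14.9 + 85.1 + 1.57 + 3.77 = 166.4 Ω.
Voltage divider: V = V_supply · (61.10 / 166.4) = 12.0 × 0.3671 = 4.405 mV.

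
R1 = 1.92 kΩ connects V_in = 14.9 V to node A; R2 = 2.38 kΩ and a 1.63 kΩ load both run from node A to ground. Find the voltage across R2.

V_out ≈ 4.99 V

The load sits in parallel with R2, giving an effective lower resistance R2' = R2·R_L/(R2+R_L) = 0.9674 kΩ.
Voltage divider with the loaded lower leg: V_out = 14.9 × 0.9674/(1.92 + 0.9674) = 14.9 × 0.3350 = 4.992 V.
(Unloaded it would be 8.25 V; the load pulls it down.)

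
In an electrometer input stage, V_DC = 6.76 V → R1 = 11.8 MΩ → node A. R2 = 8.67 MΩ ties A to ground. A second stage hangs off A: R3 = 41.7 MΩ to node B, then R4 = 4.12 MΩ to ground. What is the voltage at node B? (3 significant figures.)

Looking into the second stage from A: R3 + R4 = 45.82 MΩ appears in parallel with R2.
Effective lower resistance at A: R2 ‖ 45.82 = 7.291 MΩ.
So V_A = 6.76 × 0.3819 = 2.582 V.
V_B = V_A × 0.08992 = 0.2321 V.

V_B ≈ 0.232 V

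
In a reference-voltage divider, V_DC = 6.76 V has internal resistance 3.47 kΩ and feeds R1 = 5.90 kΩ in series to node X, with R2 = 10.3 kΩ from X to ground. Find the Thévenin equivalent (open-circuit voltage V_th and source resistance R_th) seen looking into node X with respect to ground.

V_th ≈ 3.54 V, R_th ≈ 4.91 kΩ

R1' = 3.47 + 5.90 = 9.370 kΩ (source resistance + R1).
Open-circuit (no load on X): V_th = V_DC · R2/(R1' + R2) = 6.76 × 10.3/(9.370 + 10.3) = 3.540 V.
Zeroing V_DC shorts the top of R1' to ground, so R_th = R1' ‖ R2 = 4.907 kΩ.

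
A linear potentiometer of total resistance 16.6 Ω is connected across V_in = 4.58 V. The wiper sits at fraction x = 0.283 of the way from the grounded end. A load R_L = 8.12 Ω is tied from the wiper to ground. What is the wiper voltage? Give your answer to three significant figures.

Split the track: R_lower = x·R_p = 4.698 Ω, R_upper = (1−x)·R_p = 11.90 Ω.
R_L loads the lower segment: effective lower R = 2.976 Ω.
Loaded-divider output: V_out = 4.58 × 0.2000 = 0.9161 V.

V_out ≈ 0.916 V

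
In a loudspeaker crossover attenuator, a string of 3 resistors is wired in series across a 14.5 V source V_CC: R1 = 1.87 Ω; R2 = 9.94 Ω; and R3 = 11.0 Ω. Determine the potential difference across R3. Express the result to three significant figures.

V ≈ 6.99 V

Series total: ΣR = 1.87 + 9.94 + 11.0 = 22.81 Ω.
V = V_CC · R/ΣR = 14.5 × 0.4822 = 6.993 V.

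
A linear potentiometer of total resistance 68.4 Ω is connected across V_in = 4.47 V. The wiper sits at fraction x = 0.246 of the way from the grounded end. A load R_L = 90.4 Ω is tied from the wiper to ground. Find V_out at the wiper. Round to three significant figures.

Lower segment x·R_p = 16.83 Ω; upper segment (1−x)·R_p = 51.57 Ω.
Lower segment in parallel with the load: 16.83 ‖ 90.4 = 14.19 Ω.
V_out = 4.47 × 14.19/(51.57 + 14.19) = 0.9643 V.

V_out ≈ 0.964 V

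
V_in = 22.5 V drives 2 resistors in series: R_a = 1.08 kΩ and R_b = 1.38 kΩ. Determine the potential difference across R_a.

Total series resistance ΣR = 1.08 + 1.38 = 2.460 kΩ.
V = V_in · R/ΣR = 22.5 × 0.4390 = 9.878 V.

V ≈ 9.88 V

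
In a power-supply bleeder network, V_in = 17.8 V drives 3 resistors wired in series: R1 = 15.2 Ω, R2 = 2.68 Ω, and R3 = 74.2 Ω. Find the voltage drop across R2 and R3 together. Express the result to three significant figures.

V ≈ 14.9 V

Series total: ΣR = 15.2 + 2.68 + 74.2 = 92.08 Ω.
R_{R2..R3} = 2.68 + 74.2 = 76.88 Ω.
By the voltage-divider rule, V = 17.8 × 76.88/92.08 = 14.86 V.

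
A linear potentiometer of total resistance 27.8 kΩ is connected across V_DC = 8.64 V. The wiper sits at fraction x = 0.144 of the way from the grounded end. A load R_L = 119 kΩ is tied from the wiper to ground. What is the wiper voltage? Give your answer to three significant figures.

The pot divides into 23.80 kΩ above the wiper and 4.003 kΩ below.
(x·R_p) ‖ R_L = 3.873 kΩ.
Loaded-divider output: V_out = 8.64 × 0.1400 = 1.209 V.

V_out ≈ 1.21 V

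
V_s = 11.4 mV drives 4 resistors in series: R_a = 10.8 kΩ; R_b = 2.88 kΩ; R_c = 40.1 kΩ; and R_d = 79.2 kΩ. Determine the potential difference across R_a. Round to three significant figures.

V ≈ 0.926 mV

ΣR = 10.8 + 2.88 + 40.1 + 79.2 = 133.0 kΩ.
By the voltage-divider rule, V = 11.4 × 10.80/133.0 = 0.9259 mV.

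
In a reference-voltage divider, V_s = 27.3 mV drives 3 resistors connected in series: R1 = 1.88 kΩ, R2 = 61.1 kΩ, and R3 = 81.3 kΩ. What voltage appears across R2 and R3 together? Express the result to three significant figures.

Series total: ΣR = 1.88 + 61.1 + 81.3 = 144.3 kΩ.
R_{R2..R3} = 61.1 + 81.3 = 142.4 kΩ.
V = V_s · R/ΣR = 27.3 × 0.9870 = 26.94 mV.

V ≈ 26.9 mV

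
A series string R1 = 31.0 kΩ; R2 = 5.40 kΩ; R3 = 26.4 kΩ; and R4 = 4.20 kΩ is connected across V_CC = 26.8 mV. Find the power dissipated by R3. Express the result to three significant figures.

The common current is I = 26.8/67.00 = 0.4000 µA.
P = I²R = 0.1600 × 26.4 = 4.224 nW.

P ≈ 4.22 nW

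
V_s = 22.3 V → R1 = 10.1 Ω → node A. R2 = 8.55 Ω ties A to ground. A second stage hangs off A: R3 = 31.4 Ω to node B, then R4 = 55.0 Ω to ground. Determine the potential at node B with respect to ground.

V_B ≈ 6.18 V

The second stage (R3 + R4 = 86.40 Ω) loads node A in parallel with R2.
R2 ‖ (R3+R4) = 7.780 Ω.
First divider: V_A = V_s · 7.780/(10.1 + 7.780) = 9.703 V.
Then the unloaded second divider: V_B = V_A × R4/(R3+R4) = 9.703 × 0.6366 = 6.177 V.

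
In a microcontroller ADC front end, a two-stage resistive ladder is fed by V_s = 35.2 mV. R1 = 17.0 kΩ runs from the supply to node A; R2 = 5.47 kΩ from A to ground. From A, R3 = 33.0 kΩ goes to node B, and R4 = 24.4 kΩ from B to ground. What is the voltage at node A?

Node A sees R2 in parallel with the series input of stage 2, R3 + R4 = 57.40 kΩ.
Effective lower resistance at A: R2 ‖ 57.40 = 4.994 kΩ.
First divider: V_A = V_s · 4.994/(17.0 + 4.994) = 7.993 mV.

V_A ≈ 7.99 mV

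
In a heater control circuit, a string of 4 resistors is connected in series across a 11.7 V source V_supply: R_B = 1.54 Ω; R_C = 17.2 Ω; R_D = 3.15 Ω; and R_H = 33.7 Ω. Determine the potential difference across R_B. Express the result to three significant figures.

Total series resistance ΣR = 1.54 + 17.2 + 3.15 + 33.7 = 55.59 Ω.
V = V_supply · R/ΣR = 11.7 × 0.02770 = 0.3241 V.

V ≈ 0.324 V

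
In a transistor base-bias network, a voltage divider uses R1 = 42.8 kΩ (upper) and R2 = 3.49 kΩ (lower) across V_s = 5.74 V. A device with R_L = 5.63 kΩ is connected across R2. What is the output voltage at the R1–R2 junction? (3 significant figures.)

V_out ≈ 0.275 V

First combine the lower leg with the load: R2 ‖ R_L = 2.154 kΩ.
Voltage divider with the loaded lower leg: V_out = 5.74 × 2.154/(42.8 + 2.154) = 5.74 × 0.04793 = 0.2751 V.
(Unloaded it would be 0.433 V; the load pulls it down.)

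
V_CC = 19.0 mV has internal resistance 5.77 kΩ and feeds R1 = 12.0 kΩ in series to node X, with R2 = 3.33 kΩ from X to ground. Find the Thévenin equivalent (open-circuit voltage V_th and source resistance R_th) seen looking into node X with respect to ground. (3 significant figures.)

R1' = 5.77 + 12.0 = 17.77 kΩ (source resistance + R1).
With X open, the divider is unloaded: V_th = 19.0 × 3.33/21.10 = 2.999 mV.
Looking into X with the source shorted: R_th = R1'·R2/(R1'+R2) = 17.77 × 3.33/21.10 = 2.804 kΩ.

V_th ≈ 3.00 mV, R_th ≈ 2.80 kΩ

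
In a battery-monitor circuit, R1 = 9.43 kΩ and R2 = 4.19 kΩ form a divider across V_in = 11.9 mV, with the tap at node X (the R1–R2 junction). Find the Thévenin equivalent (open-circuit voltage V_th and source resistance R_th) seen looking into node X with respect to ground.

V_th is the unloaded tap voltage: V_in · R2/(R1+R2) = 11.9 × 0.3076 = 3.661 mV.
With V_in suppressed (replaced by a short), R_th = R1 ‖ R2 = (9.430 × 4.19)/(9.430 + 4.19) = 2.901 kΩ.

V_th ≈ 3.66 mV, R_th ≈ 2.90 kΩ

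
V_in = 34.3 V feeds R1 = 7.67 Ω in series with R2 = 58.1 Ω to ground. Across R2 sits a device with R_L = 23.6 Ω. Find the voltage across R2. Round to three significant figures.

The load sits in parallel with R2, giving an effective lower resistance R2' = R2·R_L/(R2+R_L) = 16.78 Ω.
Voltage divider with the loaded lower leg: V_out = 34.3 × 16.78/(7.67 + 16.78) = 34.3 × 0.6863 = 23.54 V.

V_out ≈ 23.5 V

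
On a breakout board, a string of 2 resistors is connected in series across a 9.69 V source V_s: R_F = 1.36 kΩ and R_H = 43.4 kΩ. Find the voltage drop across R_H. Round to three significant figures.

V ≈ 9.40 V

ΣR = 1.36 + 43.4 = 44.76 kΩ.
Voltage divider: V = V_s · (43.40 / 44.76) = 9.69 × 0.9696 = 9.396 V.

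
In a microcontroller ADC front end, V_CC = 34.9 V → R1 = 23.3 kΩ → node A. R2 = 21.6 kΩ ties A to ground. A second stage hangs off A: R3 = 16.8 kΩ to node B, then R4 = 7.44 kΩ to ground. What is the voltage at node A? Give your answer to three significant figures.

Looking into the second stage from A: R3 + R4 = 24.24 kΩ appears in parallel with R2.
Effective lower resistance at A: R2 ‖ 24.24 = 11.42 kΩ.
V_A = 34.9 × 11.42/(23.3 + 11.42) = 11.48 V.

V_A ≈ 11.5 V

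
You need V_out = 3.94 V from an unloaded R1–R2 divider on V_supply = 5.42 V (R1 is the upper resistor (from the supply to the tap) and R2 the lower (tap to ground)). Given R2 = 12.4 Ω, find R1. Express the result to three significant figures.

The divider ratio is R2/(R1+R2) = 3.94/5.42 = 0.7269.
Rearranging, R1 = R2·(1−k)/k = 12.4 × 0.3756 = 4.658 Ω.

R1 ≈ 4.66 Ω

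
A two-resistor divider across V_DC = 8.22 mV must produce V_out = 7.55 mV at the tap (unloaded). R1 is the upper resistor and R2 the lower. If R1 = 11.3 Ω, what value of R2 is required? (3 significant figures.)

V_out/V_DC = R2/(R1+R2) = 0.9185.
R2 = R1 · 0.9185/(1 − 0.9185) = 127.3 Ω.

R2 ≈ 127 Ω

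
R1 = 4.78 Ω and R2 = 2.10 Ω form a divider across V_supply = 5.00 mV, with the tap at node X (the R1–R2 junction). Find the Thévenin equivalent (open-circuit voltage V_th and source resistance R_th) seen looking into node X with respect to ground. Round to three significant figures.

V_th is the unloaded tap voltage: V_supply · R2/(R1+R2) = 5.00 × 0.3052 = 1.526 mV.
Zeroing V_supply shorts the top of R1 to ground, so R_th = R1 ‖ R2 = 1.459 Ω.

V_th ≈ 1.53 mV, R_th ≈ 1.46 Ω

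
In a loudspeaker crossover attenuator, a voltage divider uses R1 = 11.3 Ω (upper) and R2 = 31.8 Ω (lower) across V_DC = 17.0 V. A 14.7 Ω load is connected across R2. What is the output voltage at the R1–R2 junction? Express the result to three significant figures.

V_out ≈ 8.00 V

First combine the lower leg with the load: R2 ‖ R_L = 10.05 Ω.
Now apply the divider: V_out = 17.0 × 0.4708 = 8.004 V.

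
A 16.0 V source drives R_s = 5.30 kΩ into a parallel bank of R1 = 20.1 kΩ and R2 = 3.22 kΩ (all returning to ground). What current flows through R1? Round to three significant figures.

I ≈ 0.274 mA

Parallel bank: R_p = 1/(1/20.1 + 1/3.22) = 2.775 kΩ.
V_A = 16.0 × 2.775/8.075 = 5.499 V.
Branch current I = V_A/R1 = 5.499/20.1 = 0.2736 mA.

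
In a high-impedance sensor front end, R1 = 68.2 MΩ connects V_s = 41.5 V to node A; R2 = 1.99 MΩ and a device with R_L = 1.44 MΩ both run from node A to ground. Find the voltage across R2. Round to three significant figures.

V_out ≈ 0.502 V

The load sits in parallel with R2, giving an effective lower resistance R2' = R2·R_L/(R2+R_L) = 0.8355 MΩ.
Now apply the divider: V_out = 41.5 × 0.01210 = 0.5022 V.
(Unloaded it would be 1.18 V; the load pulls it down.)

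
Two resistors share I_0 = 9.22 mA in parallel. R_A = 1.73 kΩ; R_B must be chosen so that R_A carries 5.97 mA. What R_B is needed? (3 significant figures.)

R_B ≈ 3.18 kΩ

The fraction through R_A equals R_B/(R_A+R_B).
With f = 0.6475, R_B = R_A · f/(1−f) = 1.73 × 1.837 = 3.178 kΩ.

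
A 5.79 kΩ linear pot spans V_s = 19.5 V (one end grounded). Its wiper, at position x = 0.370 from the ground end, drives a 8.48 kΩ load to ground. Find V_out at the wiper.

V_out ≈ 6.22 V

Lower segment x·R_p = 2.142 kΩ; upper segment (1−x)·R_p = 3.648 kΩ.
(x·R_p) ‖ R_L = 1.710 kΩ.
Loaded-divider output: V_out = 19.5 × 0.3192 = 6.224 V.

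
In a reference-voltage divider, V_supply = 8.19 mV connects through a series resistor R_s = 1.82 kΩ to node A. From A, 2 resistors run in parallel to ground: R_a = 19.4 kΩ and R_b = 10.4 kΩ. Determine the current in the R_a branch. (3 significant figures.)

Combine the parallel branches: R_p = (1/19.4 + 1/10.4)⁻¹ = 6.770 kΩ.
Node voltage V_A = V_supply · R_p/(R_s + R_p) = 8.19 × 0.7881 = 6.455 mV.
I(R_a) = V_A / R_a = 6.455/19.4 = 0.3327 µA.

I ≈ 0.333 µA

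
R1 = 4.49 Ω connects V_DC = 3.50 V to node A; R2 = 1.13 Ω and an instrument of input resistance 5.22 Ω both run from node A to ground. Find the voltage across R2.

V_out ≈ 0.600 V

R2 ‖ R_L = (1.13 × 5.22)/(1.13 + 5.22) = 0.9289 Ω.
Now apply the divider: V_out = 3.50 × 0.1714 = 0.6000 V.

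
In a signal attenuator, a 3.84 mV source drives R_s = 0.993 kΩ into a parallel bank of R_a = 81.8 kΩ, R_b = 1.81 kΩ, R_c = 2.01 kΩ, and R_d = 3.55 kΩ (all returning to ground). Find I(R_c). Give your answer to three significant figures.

I ≈ 0.818 µA

Equivalent of the parallel group: R_p = 0.7441 kΩ.
Node voltage V_A = V_CC · R_p/(R_s + R_p) = 3.84 × 0.4284 = 1.645 mV.
I(R_c) = V_A / R_c = 1.645/2.01 = 0.8184 µA.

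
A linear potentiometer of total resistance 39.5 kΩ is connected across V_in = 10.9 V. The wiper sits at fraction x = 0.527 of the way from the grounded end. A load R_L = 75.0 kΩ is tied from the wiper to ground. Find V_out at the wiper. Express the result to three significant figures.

Lower segment x·R_p = 20.82 kΩ; upper segment (1−x)·R_p = 18.68 kΩ.
(x·R_p) ‖ R_L = 16.29 kΩ.
V_out = 10.9 × 16.29/(18.68 + 16.29) = 5.078 V.

V_out ≈ 5.08 V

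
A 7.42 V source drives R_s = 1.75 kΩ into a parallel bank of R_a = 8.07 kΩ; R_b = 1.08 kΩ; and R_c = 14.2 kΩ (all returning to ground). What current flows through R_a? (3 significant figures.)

Equivalent of the parallel group: R_p = 0.8926 kΩ.
V_A by voltage divider: V_A = 7.42 × 0.8926/(1.75 + 0.8926) = 2.506 V.
Branch current I = V_A/R_a = 2.506/8.07 = 0.3106 mA.
(Check via current divider: I_total = 2.808 mA; share G_k/ΣG = 0.1106 → same result.)

I ≈ 0.311 mA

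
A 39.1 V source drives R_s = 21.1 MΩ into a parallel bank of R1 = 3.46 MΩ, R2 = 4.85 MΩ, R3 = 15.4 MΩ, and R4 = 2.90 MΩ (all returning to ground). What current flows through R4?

Combine the parallel branches: R_p = (1/3.46 + 1/4.85 + 1/15.4 + 1/2.90)⁻¹ = 1.105 MΩ.
Node voltage V_A = V_s · R_p/(R_s + R_p) = 39.1 × 0.04976 = 1.946 V.
Branch current I = V_A/R4 = 1.946/2.90 = 0.6710 µA.
(Equivalently: I_total = 1.761 µA, then current-divider fraction G_k/ΣG = 0.3810.)

I ≈ 0.671 µA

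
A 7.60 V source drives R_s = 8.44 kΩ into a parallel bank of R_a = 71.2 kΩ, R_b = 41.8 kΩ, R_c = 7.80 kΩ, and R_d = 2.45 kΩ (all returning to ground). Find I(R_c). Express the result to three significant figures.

I ≈ 0.167 mA

Equivalent of the parallel group: R_p = 1.741 kΩ.
V_A = 7.60 × 1.741/10.18 = 1.300 V.
I(R_c) = V_A / R_c = 1.300/7.80 = 0.1666 mA.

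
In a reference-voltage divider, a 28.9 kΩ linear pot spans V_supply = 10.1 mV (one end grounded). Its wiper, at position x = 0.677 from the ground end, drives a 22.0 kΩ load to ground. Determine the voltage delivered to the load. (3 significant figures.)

V_out ≈ 5.31 mV

The pot divides into 9.335 kΩ above the wiper and 19.57 kΩ below.
(x·R_p) ‖ R_L = 10.36 kΩ.
V_out = 10.1 × 10.36/(9.335 + 10.36) = 5.312 mV.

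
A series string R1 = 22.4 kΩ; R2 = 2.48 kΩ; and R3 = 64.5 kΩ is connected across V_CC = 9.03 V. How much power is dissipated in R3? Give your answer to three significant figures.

P ≈ 0.658 mW

The common current is I = 9.03/89.38 = 0.1010 mA.
P(R3) = I²·R3 = (0.1010)² × 64.5 = 0.6583 mW.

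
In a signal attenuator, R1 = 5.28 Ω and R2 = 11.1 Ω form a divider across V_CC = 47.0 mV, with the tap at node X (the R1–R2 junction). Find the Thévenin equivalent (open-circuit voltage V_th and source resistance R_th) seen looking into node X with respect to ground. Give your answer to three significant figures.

V_th ≈ 31.8 mV, R_th ≈ 3.58 Ω

Open-circuit (no load on X): V_th = V_CC · R2/(R1 + R2) = 47.0 × 11.1/(5.280 + 11.1) = 31.85 mV.
With V_CC suppressed (replaced by a short), R_th = R1 ‖ R2 = (5.280 × 11.1)/(5.280 + 11.1) = 3.578 Ω.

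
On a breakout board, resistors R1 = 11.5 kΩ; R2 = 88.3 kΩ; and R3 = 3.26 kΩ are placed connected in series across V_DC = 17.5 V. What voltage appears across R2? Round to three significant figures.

V ≈ 15.0 V

Total series resistance ΣR = 11.5 + 88.3 + 3.26 = 103.1 kΩ.
By the voltage-divider rule, V = 17.5 × 88.30/103.1 = 14.99 V.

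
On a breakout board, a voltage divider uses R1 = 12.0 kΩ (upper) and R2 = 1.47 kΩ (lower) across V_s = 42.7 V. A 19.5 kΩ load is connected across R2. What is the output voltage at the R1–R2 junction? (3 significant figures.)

V_out ≈ 4.37 V

First combine the lower leg with the load: R2 ‖ R_L = 1.367 kΩ.
Voltage divider with the loaded lower leg: V_out = 42.7 × 1.367/(12.0 + 1.367) = 42.7 × 0.1023 = 4.367 V.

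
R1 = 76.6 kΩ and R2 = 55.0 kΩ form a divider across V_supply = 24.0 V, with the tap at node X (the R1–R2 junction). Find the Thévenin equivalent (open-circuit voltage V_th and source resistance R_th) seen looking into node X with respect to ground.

With X open, the divider is unloaded: V_th = 24.0 × 55.0/131.6 = 10.03 V.
Zeroing V_supply shorts the top of R1 to ground, so R_th = R1 ‖ R2 = 32.01 kΩ.

V_th ≈ 10.0 V, R_th ≈ 32.0 kΩ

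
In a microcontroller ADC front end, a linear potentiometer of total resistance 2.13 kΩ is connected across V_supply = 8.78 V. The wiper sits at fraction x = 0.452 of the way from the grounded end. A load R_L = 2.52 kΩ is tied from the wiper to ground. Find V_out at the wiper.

Split the track: R_lower = x·R_p = 0.9628 kΩ, R_upper = (1−x)·R_p = 1.167 kΩ.
R_L loads the lower segment: effective lower R = 0.6966 kΩ.
Then V_out = V_supply · 0.6966/(1.167 + 0.6966) = 3.282 V.

V_out ≈ 3.28 V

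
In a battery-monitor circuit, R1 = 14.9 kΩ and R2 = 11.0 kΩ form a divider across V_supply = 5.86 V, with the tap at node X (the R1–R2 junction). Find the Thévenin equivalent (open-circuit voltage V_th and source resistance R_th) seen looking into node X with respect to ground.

V_th ≈ 2.49 V, R_th ≈ 6.33 kΩ

V_th is the unloaded tap voltage: V_supply · R2/(R1+R2) = 5.86 × 0.4247 = 2.489 V.
Looking into X with the source shorted: R_th = R1·R2/(R1+R2) = 14.90 × 11.0/25.90 = 6.328 kΩ.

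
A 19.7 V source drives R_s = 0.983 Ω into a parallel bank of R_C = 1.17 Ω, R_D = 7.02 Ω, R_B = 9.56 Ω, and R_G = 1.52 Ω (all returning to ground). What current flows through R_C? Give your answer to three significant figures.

I ≈ 6.17 A

Combine the parallel branches: R_p = (1/1.17 + 1/7.02 + 1/9.56 + 1/1.52)⁻¹ = 0.5683 Ω.
V_A = 19.7 × 0.5683/1.551 = 7.217 V.
Branch current I = V_A/R_C = 7.217/1.17 = 6.168 A.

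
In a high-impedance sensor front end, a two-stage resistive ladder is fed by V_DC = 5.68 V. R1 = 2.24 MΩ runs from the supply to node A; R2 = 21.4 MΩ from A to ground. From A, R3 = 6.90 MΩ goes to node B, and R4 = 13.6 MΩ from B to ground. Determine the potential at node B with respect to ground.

Looking into the second stage from A: R3 + R4 = 20.50 MΩ appears in parallel with R2.
R2 ‖ (R3+R4) = 10.47 MΩ.
V_A = 5.68 × 10.47/(2.24 + 10.47) = 4.679 V.
V_B = V_A × 0.6634 = 3.104 V.

V_B ≈ 3.10 V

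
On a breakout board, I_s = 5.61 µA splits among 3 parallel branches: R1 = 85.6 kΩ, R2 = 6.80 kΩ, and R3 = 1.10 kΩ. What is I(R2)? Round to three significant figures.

I ≈ 0.773 µA

Total conductance ΣG = 1/85.6 + 1/6.80 + 1/1.10 = 1.068 (units of 1/kΩ).
R2 takes the fraction G_k/ΣG = 0.1471/1.068 = 0.1377, so I = 5.61 × 0.1377 = 0.7726 µA.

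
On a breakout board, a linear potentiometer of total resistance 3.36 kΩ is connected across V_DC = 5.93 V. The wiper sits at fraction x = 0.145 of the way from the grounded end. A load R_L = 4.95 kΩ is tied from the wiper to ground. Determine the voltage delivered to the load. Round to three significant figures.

Lower segment x·R_p = 0.4872 kΩ; upper segment (1−x)·R_p = 2.873 kΩ.
(x·R_p) ‖ R_L = 0.4435 kΩ.
Loaded-divider output: V_out = 5.93 × 0.1337 = 0.7931 V.

V_out ≈ 0.793 V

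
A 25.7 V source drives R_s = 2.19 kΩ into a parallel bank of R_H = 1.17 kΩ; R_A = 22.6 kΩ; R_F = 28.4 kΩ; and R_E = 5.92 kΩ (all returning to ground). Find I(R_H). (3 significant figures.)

I ≈ 6.43 mA

Equivalent of the parallel group: R_p = 0.9066 kΩ.
Node voltage V_A = V_s · R_p/(R_s + R_p) = 25.7 × 0.2928 = 7.524 V.
I(R_H) = V_A / R_H = 7.524/1.17 = 6.431 mA.
(Equivalently: I_total = 8.300 mA, then current-divider fraction G_k/ΣG = 0.7748.)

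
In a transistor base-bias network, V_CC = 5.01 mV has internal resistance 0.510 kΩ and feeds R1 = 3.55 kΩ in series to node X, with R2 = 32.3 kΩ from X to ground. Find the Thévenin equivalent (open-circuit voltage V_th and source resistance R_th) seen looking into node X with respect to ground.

R1' = 0.510 + 3.55 = 4.060 kΩ (source resistance + R1).
Open-circuit (no load on X): V_th = V_CC · R2/(R1' + R2) = 5.01 × 32.3/(4.060 + 32.3) = 4.451 mV.
Looking into X with the source shorted: R_th = R1'·R2/(R1'+R2) = 4.060 × 32.3/36.36 = 3.607 kΩ.

V_th ≈ 4.45 mV, R_th ≈ 3.61 kΩ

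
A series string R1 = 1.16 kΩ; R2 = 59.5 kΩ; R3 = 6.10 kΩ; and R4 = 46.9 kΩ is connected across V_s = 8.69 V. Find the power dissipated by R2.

Series current I = V_s/ΣR = 8.69/113.7 = 0.07646 mA.
V(R2) = I·R = 4.549 V; P = V·I = 4.549 × 0.07646 = 0.3478 mW.

P ≈ 0.348 mW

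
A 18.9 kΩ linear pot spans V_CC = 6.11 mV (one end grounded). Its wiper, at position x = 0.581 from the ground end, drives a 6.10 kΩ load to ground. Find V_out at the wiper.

The pot divides into 7.919 kΩ above the wiper and 10.98 kΩ below.
R_L loads the lower segment: effective lower R = 3.922 kΩ.
Loaded-divider output: V_out = 6.11 × 0.3312 = 2.024 mV.

V_out ≈ 2.02 mV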